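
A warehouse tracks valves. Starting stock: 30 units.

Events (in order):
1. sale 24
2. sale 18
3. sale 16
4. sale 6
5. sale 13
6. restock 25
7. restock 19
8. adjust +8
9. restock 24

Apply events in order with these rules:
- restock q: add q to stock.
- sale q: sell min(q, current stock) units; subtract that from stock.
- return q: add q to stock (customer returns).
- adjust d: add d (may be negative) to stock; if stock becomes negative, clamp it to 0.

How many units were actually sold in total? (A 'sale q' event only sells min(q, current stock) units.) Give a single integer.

Processing events:
Start: stock = 30
  Event 1 (sale 24): sell min(24,30)=24. stock: 30 - 24 = 6. total_sold = 24
  Event 2 (sale 18): sell min(18,6)=6. stock: 6 - 6 = 0. total_sold = 30
  Event 3 (sale 16): sell min(16,0)=0. stock: 0 - 0 = 0. total_sold = 30
  Event 4 (sale 6): sell min(6,0)=0. stock: 0 - 0 = 0. total_sold = 30
  Event 5 (sale 13): sell min(13,0)=0. stock: 0 - 0 = 0. total_sold = 30
  Event 6 (restock 25): 0 + 25 = 25
  Event 7 (restock 19): 25 + 19 = 44
  Event 8 (adjust +8): 44 + 8 = 52
  Event 9 (restock 24): 52 + 24 = 76
Final: stock = 76, total_sold = 30

Answer: 30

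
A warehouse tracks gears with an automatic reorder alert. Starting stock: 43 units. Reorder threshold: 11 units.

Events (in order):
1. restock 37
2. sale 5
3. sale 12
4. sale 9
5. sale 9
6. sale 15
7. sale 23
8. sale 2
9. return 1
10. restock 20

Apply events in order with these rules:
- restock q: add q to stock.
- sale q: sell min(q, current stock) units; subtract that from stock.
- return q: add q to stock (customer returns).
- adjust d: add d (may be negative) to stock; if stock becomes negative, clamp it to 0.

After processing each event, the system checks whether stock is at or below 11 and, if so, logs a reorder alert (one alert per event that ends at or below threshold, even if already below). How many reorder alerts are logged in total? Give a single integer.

Answer: 3

Derivation:
Processing events:
Start: stock = 43
  Event 1 (restock 37): 43 + 37 = 80
  Event 2 (sale 5): sell min(5,80)=5. stock: 80 - 5 = 75. total_sold = 5
  Event 3 (sale 12): sell min(12,75)=12. stock: 75 - 12 = 63. total_sold = 17
  Event 4 (sale 9): sell min(9,63)=9. stock: 63 - 9 = 54. total_sold = 26
  Event 5 (sale 9): sell min(9,54)=9. stock: 54 - 9 = 45. total_sold = 35
  Event 6 (sale 15): sell min(15,45)=15. stock: 45 - 15 = 30. total_sold = 50
  Event 7 (sale 23): sell min(23,30)=23. stock: 30 - 23 = 7. total_sold = 73
  Event 8 (sale 2): sell min(2,7)=2. stock: 7 - 2 = 5. total_sold = 75
  Event 9 (return 1): 5 + 1 = 6
  Event 10 (restock 20): 6 + 20 = 26
Final: stock = 26, total_sold = 75

Checking against threshold 11:
  After event 1: stock=80 > 11
  After event 2: stock=75 > 11
  After event 3: stock=63 > 11
  After event 4: stock=54 > 11
  After event 5: stock=45 > 11
  After event 6: stock=30 > 11
  After event 7: stock=7 <= 11 -> ALERT
  After event 8: stock=5 <= 11 -> ALERT
  After event 9: stock=6 <= 11 -> ALERT
  After event 10: stock=26 > 11
Alert events: [7, 8, 9]. Count = 3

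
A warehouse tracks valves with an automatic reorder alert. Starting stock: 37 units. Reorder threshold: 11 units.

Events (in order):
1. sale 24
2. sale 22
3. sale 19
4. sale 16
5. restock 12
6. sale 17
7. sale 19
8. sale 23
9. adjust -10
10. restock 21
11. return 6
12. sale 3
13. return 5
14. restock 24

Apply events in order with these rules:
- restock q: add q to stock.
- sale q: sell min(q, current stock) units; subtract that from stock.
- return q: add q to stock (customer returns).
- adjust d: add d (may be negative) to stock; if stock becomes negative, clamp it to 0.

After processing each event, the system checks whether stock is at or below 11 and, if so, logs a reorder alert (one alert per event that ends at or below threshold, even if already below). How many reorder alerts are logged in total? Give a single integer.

Processing events:
Start: stock = 37
  Event 1 (sale 24): sell min(24,37)=24. stock: 37 - 24 = 13. total_sold = 24
  Event 2 (sale 22): sell min(22,13)=13. stock: 13 - 13 = 0. total_sold = 37
  Event 3 (sale 19): sell min(19,0)=0. stock: 0 - 0 = 0. total_sold = 37
  Event 4 (sale 16): sell min(16,0)=0. stock: 0 - 0 = 0. total_sold = 37
  Event 5 (restock 12): 0 + 12 = 12
  Event 6 (sale 17): sell min(17,12)=12. stock: 12 - 12 = 0. total_sold = 49
  Event 7 (sale 19): sell min(19,0)=0. stock: 0 - 0 = 0. total_sold = 49
  Event 8 (sale 23): sell min(23,0)=0. stock: 0 - 0 = 0. total_sold = 49
  Event 9 (adjust -10): 0 + -10 = 0 (clamped to 0)
  Event 10 (restock 21): 0 + 21 = 21
  Event 11 (return 6): 21 + 6 = 27
  Event 12 (sale 3): sell min(3,27)=3. stock: 27 - 3 = 24. total_sold = 52
  Event 13 (return 5): 24 + 5 = 29
  Event 14 (restock 24): 29 + 24 = 53
Final: stock = 53, total_sold = 52

Checking against threshold 11:
  After event 1: stock=13 > 11
  After event 2: stock=0 <= 11 -> ALERT
  After event 3: stock=0 <= 11 -> ALERT
  After event 4: stock=0 <= 11 -> ALERT
  After event 5: stock=12 > 11
  After event 6: stock=0 <= 11 -> ALERT
  After event 7: stock=0 <= 11 -> ALERT
  After event 8: stock=0 <= 11 -> ALERT
  After event 9: stock=0 <= 11 -> ALERT
  After event 10: stock=21 > 11
  After event 11: stock=27 > 11
  After event 12: stock=24 > 11
  After event 13: stock=29 > 11
  After event 14: stock=53 > 11
Alert events: [2, 3, 4, 6, 7, 8, 9]. Count = 7

Answer: 7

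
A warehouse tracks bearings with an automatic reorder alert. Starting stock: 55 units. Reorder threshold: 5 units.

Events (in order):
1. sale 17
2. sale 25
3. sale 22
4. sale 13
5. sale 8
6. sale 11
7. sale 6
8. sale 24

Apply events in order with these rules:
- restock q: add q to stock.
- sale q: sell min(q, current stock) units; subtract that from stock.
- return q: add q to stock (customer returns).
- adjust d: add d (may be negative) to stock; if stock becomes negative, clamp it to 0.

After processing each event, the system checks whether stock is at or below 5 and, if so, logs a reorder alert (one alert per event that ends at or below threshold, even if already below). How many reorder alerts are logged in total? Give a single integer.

Answer: 6

Derivation:
Processing events:
Start: stock = 55
  Event 1 (sale 17): sell min(17,55)=17. stock: 55 - 17 = 38. total_sold = 17
  Event 2 (sale 25): sell min(25,38)=25. stock: 38 - 25 = 13. total_sold = 42
  Event 3 (sale 22): sell min(22,13)=13. stock: 13 - 13 = 0. total_sold = 55
  Event 4 (sale 13): sell min(13,0)=0. stock: 0 - 0 = 0. total_sold = 55
  Event 5 (sale 8): sell min(8,0)=0. stock: 0 - 0 = 0. total_sold = 55
  Event 6 (sale 11): sell min(11,0)=0. stock: 0 - 0 = 0. total_sold = 55
  Event 7 (sale 6): sell min(6,0)=0. stock: 0 - 0 = 0. total_sold = 55
  Event 8 (sale 24): sell min(24,0)=0. stock: 0 - 0 = 0. total_sold = 55
Final: stock = 0, total_sold = 55

Checking against threshold 5:
  After event 1: stock=38 > 5
  After event 2: stock=13 > 5
  After event 3: stock=0 <= 5 -> ALERT
  After event 4: stock=0 <= 5 -> ALERT
  After event 5: stock=0 <= 5 -> ALERT
  After event 6: stock=0 <= 5 -> ALERT
  After event 7: stock=0 <= 5 -> ALERT
  After event 8: stock=0 <= 5 -> ALERT
Alert events: [3, 4, 5, 6, 7, 8]. Count = 6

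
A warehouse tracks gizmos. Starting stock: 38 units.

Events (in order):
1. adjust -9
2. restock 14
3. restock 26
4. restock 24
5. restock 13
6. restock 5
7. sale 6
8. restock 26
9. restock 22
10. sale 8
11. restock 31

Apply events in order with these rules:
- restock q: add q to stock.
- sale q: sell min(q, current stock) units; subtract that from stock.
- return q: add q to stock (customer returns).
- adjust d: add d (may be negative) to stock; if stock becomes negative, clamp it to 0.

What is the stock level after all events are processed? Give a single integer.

Processing events:
Start: stock = 38
  Event 1 (adjust -9): 38 + -9 = 29
  Event 2 (restock 14): 29 + 14 = 43
  Event 3 (restock 26): 43 + 26 = 69
  Event 4 (restock 24): 69 + 24 = 93
  Event 5 (restock 13): 93 + 13 = 106
  Event 6 (restock 5): 106 + 5 = 111
  Event 7 (sale 6): sell min(6,111)=6. stock: 111 - 6 = 105. total_sold = 6
  Event 8 (restock 26): 105 + 26 = 131
  Event 9 (restock 22): 131 + 22 = 153
  Event 10 (sale 8): sell min(8,153)=8. stock: 153 - 8 = 145. total_sold = 14
  Event 11 (restock 31): 145 + 31 = 176
Final: stock = 176, total_sold = 14

Answer: 176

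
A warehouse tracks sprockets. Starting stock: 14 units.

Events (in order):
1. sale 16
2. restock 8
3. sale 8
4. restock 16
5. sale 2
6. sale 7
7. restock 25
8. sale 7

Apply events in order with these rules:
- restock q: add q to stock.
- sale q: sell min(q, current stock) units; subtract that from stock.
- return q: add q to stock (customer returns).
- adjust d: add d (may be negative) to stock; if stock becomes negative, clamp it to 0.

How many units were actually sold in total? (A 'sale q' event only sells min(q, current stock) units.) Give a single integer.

Processing events:
Start: stock = 14
  Event 1 (sale 16): sell min(16,14)=14. stock: 14 - 14 = 0. total_sold = 14
  Event 2 (restock 8): 0 + 8 = 8
  Event 3 (sale 8): sell min(8,8)=8. stock: 8 - 8 = 0. total_sold = 22
  Event 4 (restock 16): 0 + 16 = 16
  Event 5 (sale 2): sell min(2,16)=2. stock: 16 - 2 = 14. total_sold = 24
  Event 6 (sale 7): sell min(7,14)=7. stock: 14 - 7 = 7. total_sold = 31
  Event 7 (restock 25): 7 + 25 = 32
  Event 8 (sale 7): sell min(7,32)=7. stock: 32 - 7 = 25. total_sold = 38
Final: stock = 25, total_sold = 38

Answer: 38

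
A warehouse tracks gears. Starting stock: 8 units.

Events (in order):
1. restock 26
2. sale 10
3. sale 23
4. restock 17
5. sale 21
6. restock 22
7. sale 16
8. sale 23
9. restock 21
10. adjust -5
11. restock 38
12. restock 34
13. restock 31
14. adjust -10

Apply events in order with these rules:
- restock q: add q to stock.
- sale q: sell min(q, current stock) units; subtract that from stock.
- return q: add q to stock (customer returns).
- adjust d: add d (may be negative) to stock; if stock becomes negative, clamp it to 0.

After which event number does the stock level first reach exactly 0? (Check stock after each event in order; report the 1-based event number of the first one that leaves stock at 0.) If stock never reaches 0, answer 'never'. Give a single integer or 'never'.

Processing events:
Start: stock = 8
  Event 1 (restock 26): 8 + 26 = 34
  Event 2 (sale 10): sell min(10,34)=10. stock: 34 - 10 = 24. total_sold = 10
  Event 3 (sale 23): sell min(23,24)=23. stock: 24 - 23 = 1. total_sold = 33
  Event 4 (restock 17): 1 + 17 = 18
  Event 5 (sale 21): sell min(21,18)=18. stock: 18 - 18 = 0. total_sold = 51
  Event 6 (restock 22): 0 + 22 = 22
  Event 7 (sale 16): sell min(16,22)=16. stock: 22 - 16 = 6. total_sold = 67
  Event 8 (sale 23): sell min(23,6)=6. stock: 6 - 6 = 0. total_sold = 73
  Event 9 (restock 21): 0 + 21 = 21
  Event 10 (adjust -5): 21 + -5 = 16
  Event 11 (restock 38): 16 + 38 = 54
  Event 12 (restock 34): 54 + 34 = 88
  Event 13 (restock 31): 88 + 31 = 119
  Event 14 (adjust -10): 119 + -10 = 109
Final: stock = 109, total_sold = 73

First zero at event 5.

Answer: 5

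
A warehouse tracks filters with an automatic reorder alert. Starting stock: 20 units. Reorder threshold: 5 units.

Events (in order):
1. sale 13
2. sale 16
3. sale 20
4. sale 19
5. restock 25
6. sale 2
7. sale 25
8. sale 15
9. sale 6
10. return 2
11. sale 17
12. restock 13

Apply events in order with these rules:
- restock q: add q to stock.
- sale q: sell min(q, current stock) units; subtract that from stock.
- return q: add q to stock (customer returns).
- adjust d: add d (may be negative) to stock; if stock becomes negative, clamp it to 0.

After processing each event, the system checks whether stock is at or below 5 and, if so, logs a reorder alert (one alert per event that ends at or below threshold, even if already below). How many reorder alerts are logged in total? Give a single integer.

Processing events:
Start: stock = 20
  Event 1 (sale 13): sell min(13,20)=13. stock: 20 - 13 = 7. total_sold = 13
  Event 2 (sale 16): sell min(16,7)=7. stock: 7 - 7 = 0. total_sold = 20
  Event 3 (sale 20): sell min(20,0)=0. stock: 0 - 0 = 0. total_sold = 20
  Event 4 (sale 19): sell min(19,0)=0. stock: 0 - 0 = 0. total_sold = 20
  Event 5 (restock 25): 0 + 25 = 25
  Event 6 (sale 2): sell min(2,25)=2. stock: 25 - 2 = 23. total_sold = 22
  Event 7 (sale 25): sell min(25,23)=23. stock: 23 - 23 = 0. total_sold = 45
  Event 8 (sale 15): sell min(15,0)=0. stock: 0 - 0 = 0. total_sold = 45
  Event 9 (sale 6): sell min(6,0)=0. stock: 0 - 0 = 0. total_sold = 45
  Event 10 (return 2): 0 + 2 = 2
  Event 11 (sale 17): sell min(17,2)=2. stock: 2 - 2 = 0. total_sold = 47
  Event 12 (restock 13): 0 + 13 = 13
Final: stock = 13, total_sold = 47

Checking against threshold 5:
  After event 1: stock=7 > 5
  After event 2: stock=0 <= 5 -> ALERT
  After event 3: stock=0 <= 5 -> ALERT
  After event 4: stock=0 <= 5 -> ALERT
  After event 5: stock=25 > 5
  After event 6: stock=23 > 5
  After event 7: stock=0 <= 5 -> ALERT
  After event 8: stock=0 <= 5 -> ALERT
  After event 9: stock=0 <= 5 -> ALERT
  After event 10: stock=2 <= 5 -> ALERT
  After event 11: stock=0 <= 5 -> ALERT
  After event 12: stock=13 > 5
Alert events: [2, 3, 4, 7, 8, 9, 10, 11]. Count = 8

Answer: 8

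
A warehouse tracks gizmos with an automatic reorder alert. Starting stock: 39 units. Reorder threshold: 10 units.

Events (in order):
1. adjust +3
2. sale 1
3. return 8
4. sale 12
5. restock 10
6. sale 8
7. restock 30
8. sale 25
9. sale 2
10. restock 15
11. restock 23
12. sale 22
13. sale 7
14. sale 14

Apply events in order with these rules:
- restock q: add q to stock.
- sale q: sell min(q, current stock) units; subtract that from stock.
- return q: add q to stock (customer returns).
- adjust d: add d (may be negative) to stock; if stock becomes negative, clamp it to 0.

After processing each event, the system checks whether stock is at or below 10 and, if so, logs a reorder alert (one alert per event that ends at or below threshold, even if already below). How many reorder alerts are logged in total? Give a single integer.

Processing events:
Start: stock = 39
  Event 1 (adjust +3): 39 + 3 = 42
  Event 2 (sale 1): sell min(1,42)=1. stock: 42 - 1 = 41. total_sold = 1
  Event 3 (return 8): 41 + 8 = 49
  Event 4 (sale 12): sell min(12,49)=12. stock: 49 - 12 = 37. total_sold = 13
  Event 5 (restock 10): 37 + 10 = 47
  Event 6 (sale 8): sell min(8,47)=8. stock: 47 - 8 = 39. total_sold = 21
  Event 7 (restock 30): 39 + 30 = 69
  Event 8 (sale 25): sell min(25,69)=25. stock: 69 - 25 = 44. total_sold = 46
  Event 9 (sale 2): sell min(2,44)=2. stock: 44 - 2 = 42. total_sold = 48
  Event 10 (restock 15): 42 + 15 = 57
  Event 11 (restock 23): 57 + 23 = 80
  Event 12 (sale 22): sell min(22,80)=22. stock: 80 - 22 = 58. total_sold = 70
  Event 13 (sale 7): sell min(7,58)=7. stock: 58 - 7 = 51. total_sold = 77
  Event 14 (sale 14): sell min(14,51)=14. stock: 51 - 14 = 37. total_sold = 91
Final: stock = 37, total_sold = 91

Checking against threshold 10:
  After event 1: stock=42 > 10
  After event 2: stock=41 > 10
  After event 3: stock=49 > 10
  After event 4: stock=37 > 10
  After event 5: stock=47 > 10
  After event 6: stock=39 > 10
  After event 7: stock=69 > 10
  After event 8: stock=44 > 10
  After event 9: stock=42 > 10
  After event 10: stock=57 > 10
  After event 11: stock=80 > 10
  After event 12: stock=58 > 10
  After event 13: stock=51 > 10
  After event 14: stock=37 > 10
Alert events: []. Count = 0

Answer: 0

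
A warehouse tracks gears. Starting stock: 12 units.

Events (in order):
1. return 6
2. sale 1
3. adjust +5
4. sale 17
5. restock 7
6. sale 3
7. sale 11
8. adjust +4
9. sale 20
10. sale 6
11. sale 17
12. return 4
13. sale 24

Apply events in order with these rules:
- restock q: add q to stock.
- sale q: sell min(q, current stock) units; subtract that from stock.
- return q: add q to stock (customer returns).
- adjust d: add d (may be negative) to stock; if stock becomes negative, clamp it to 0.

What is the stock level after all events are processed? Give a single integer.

Answer: 0

Derivation:
Processing events:
Start: stock = 12
  Event 1 (return 6): 12 + 6 = 18
  Event 2 (sale 1): sell min(1,18)=1. stock: 18 - 1 = 17. total_sold = 1
  Event 3 (adjust +5): 17 + 5 = 22
  Event 4 (sale 17): sell min(17,22)=17. stock: 22 - 17 = 5. total_sold = 18
  Event 5 (restock 7): 5 + 7 = 12
  Event 6 (sale 3): sell min(3,12)=3. stock: 12 - 3 = 9. total_sold = 21
  Event 7 (sale 11): sell min(11,9)=9. stock: 9 - 9 = 0. total_sold = 30
  Event 8 (adjust +4): 0 + 4 = 4
  Event 9 (sale 20): sell min(20,4)=4. stock: 4 - 4 = 0. total_sold = 34
  Event 10 (sale 6): sell min(6,0)=0. stock: 0 - 0 = 0. total_sold = 34
  Event 11 (sale 17): sell min(17,0)=0. stock: 0 - 0 = 0. total_sold = 34
  Event 12 (return 4): 0 + 4 = 4
  Event 13 (sale 24): sell min(24,4)=4. stock: 4 - 4 = 0. total_sold = 38
Final: stock = 0, total_sold = 38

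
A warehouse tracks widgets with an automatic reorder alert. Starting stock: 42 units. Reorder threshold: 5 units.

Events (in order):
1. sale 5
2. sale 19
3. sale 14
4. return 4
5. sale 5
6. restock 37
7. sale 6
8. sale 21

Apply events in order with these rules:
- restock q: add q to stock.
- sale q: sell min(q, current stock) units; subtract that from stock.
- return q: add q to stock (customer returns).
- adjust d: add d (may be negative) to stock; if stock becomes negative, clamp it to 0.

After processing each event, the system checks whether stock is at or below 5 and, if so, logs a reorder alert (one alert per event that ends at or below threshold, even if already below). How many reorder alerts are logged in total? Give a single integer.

Processing events:
Start: stock = 42
  Event 1 (sale 5): sell min(5,42)=5. stock: 42 - 5 = 37. total_sold = 5
  Event 2 (sale 19): sell min(19,37)=19. stock: 37 - 19 = 18. total_sold = 24
  Event 3 (sale 14): sell min(14,18)=14. stock: 18 - 14 = 4. total_sold = 38
  Event 4 (return 4): 4 + 4 = 8
  Event 5 (sale 5): sell min(5,8)=5. stock: 8 - 5 = 3. total_sold = 43
  Event 6 (restock 37): 3 + 37 = 40
  Event 7 (sale 6): sell min(6,40)=6. stock: 40 - 6 = 34. total_sold = 49
  Event 8 (sale 21): sell min(21,34)=21. stock: 34 - 21 = 13. total_sold = 70
Final: stock = 13, total_sold = 70

Checking against threshold 5:
  After event 1: stock=37 > 5
  After event 2: stock=18 > 5
  After event 3: stock=4 <= 5 -> ALERT
  After event 4: stock=8 > 5
  After event 5: stock=3 <= 5 -> ALERT
  After event 6: stock=40 > 5
  After event 7: stock=34 > 5
  After event 8: stock=13 > 5
Alert events: [3, 5]. Count = 2

Answer: 2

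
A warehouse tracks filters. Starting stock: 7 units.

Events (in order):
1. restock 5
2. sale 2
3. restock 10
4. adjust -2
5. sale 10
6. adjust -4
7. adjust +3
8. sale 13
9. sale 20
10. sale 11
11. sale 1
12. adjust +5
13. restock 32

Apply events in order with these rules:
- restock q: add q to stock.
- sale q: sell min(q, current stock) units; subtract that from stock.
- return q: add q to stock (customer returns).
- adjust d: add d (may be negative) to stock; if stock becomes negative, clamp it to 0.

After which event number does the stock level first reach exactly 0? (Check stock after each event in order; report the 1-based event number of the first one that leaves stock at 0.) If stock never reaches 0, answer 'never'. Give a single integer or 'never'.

Processing events:
Start: stock = 7
  Event 1 (restock 5): 7 + 5 = 12
  Event 2 (sale 2): sell min(2,12)=2. stock: 12 - 2 = 10. total_sold = 2
  Event 3 (restock 10): 10 + 10 = 20
  Event 4 (adjust -2): 20 + -2 = 18
  Event 5 (sale 10): sell min(10,18)=10. stock: 18 - 10 = 8. total_sold = 12
  Event 6 (adjust -4): 8 + -4 = 4
  Event 7 (adjust +3): 4 + 3 = 7
  Event 8 (sale 13): sell min(13,7)=7. stock: 7 - 7 = 0. total_sold = 19
  Event 9 (sale 20): sell min(20,0)=0. stock: 0 - 0 = 0. total_sold = 19
  Event 10 (sale 11): sell min(11,0)=0. stock: 0 - 0 = 0. total_sold = 19
  Event 11 (sale 1): sell min(1,0)=0. stock: 0 - 0 = 0. total_sold = 19
  Event 12 (adjust +5): 0 + 5 = 5
  Event 13 (restock 32): 5 + 32 = 37
Final: stock = 37, total_sold = 19

First zero at event 8.

Answer: 8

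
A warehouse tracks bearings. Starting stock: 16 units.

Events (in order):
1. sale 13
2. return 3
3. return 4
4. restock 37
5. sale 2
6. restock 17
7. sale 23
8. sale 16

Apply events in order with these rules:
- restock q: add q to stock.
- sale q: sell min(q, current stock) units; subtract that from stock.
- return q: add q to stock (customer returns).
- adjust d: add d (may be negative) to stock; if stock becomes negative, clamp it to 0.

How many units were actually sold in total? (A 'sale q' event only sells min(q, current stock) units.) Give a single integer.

Answer: 54

Derivation:
Processing events:
Start: stock = 16
  Event 1 (sale 13): sell min(13,16)=13. stock: 16 - 13 = 3. total_sold = 13
  Event 2 (return 3): 3 + 3 = 6
  Event 3 (return 4): 6 + 4 = 10
  Event 4 (restock 37): 10 + 37 = 47
  Event 5 (sale 2): sell min(2,47)=2. stock: 47 - 2 = 45. total_sold = 15
  Event 6 (restock 17): 45 + 17 = 62
  Event 7 (sale 23): sell min(23,62)=23. stock: 62 - 23 = 39. total_sold = 38
  Event 8 (sale 16): sell min(16,39)=16. stock: 39 - 16 = 23. total_sold = 54
Final: stock = 23, total_sold = 54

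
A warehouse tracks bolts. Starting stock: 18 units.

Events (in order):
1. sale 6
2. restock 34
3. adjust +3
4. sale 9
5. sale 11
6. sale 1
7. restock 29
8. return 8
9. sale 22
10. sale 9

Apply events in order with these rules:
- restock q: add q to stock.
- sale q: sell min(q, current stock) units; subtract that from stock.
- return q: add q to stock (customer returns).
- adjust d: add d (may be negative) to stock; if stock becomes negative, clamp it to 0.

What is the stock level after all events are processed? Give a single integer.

Processing events:
Start: stock = 18
  Event 1 (sale 6): sell min(6,18)=6. stock: 18 - 6 = 12. total_sold = 6
  Event 2 (restock 34): 12 + 34 = 46
  Event 3 (adjust +3): 46 + 3 = 49
  Event 4 (sale 9): sell min(9,49)=9. stock: 49 - 9 = 40. total_sold = 15
  Event 5 (sale 11): sell min(11,40)=11. stock: 40 - 11 = 29. total_sold = 26
  Event 6 (sale 1): sell min(1,29)=1. stock: 29 - 1 = 28. total_sold = 27
  Event 7 (restock 29): 28 + 29 = 57
  Event 8 (return 8): 57 + 8 = 65
  Event 9 (sale 22): sell min(22,65)=22. stock: 65 - 22 = 43. total_sold = 49
  Event 10 (sale 9): sell min(9,43)=9. stock: 43 - 9 = 34. total_sold = 58
Final: stock = 34, total_sold = 58

Answer: 34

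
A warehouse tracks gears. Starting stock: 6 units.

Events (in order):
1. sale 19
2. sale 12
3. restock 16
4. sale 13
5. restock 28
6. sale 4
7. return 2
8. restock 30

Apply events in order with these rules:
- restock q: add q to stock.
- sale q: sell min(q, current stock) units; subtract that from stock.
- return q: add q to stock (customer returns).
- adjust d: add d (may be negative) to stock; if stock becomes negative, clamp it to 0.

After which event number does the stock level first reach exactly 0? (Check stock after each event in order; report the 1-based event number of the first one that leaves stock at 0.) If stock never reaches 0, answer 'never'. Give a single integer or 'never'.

Processing events:
Start: stock = 6
  Event 1 (sale 19): sell min(19,6)=6. stock: 6 - 6 = 0. total_sold = 6
  Event 2 (sale 12): sell min(12,0)=0. stock: 0 - 0 = 0. total_sold = 6
  Event 3 (restock 16): 0 + 16 = 16
  Event 4 (sale 13): sell min(13,16)=13. stock: 16 - 13 = 3. total_sold = 19
  Event 5 (restock 28): 3 + 28 = 31
  Event 6 (sale 4): sell min(4,31)=4. stock: 31 - 4 = 27. total_sold = 23
  Event 7 (return 2): 27 + 2 = 29
  Event 8 (restock 30): 29 + 30 = 59
Final: stock = 59, total_sold = 23

First zero at event 1.

Answer: 1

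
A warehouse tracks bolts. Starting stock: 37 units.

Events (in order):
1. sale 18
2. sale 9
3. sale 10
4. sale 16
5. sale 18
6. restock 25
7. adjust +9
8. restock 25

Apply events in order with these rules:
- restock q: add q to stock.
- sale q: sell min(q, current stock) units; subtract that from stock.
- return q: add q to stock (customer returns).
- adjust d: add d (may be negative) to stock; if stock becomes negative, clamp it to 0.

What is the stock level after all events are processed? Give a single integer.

Processing events:
Start: stock = 37
  Event 1 (sale 18): sell min(18,37)=18. stock: 37 - 18 = 19. total_sold = 18
  Event 2 (sale 9): sell min(9,19)=9. stock: 19 - 9 = 10. total_sold = 27
  Event 3 (sale 10): sell min(10,10)=10. stock: 10 - 10 = 0. total_sold = 37
  Event 4 (sale 16): sell min(16,0)=0. stock: 0 - 0 = 0. total_sold = 37
  Event 5 (sale 18): sell min(18,0)=0. stock: 0 - 0 = 0. total_sold = 37
  Event 6 (restock 25): 0 + 25 = 25
  Event 7 (adjust +9): 25 + 9 = 34
  Event 8 (restock 25): 34 + 25 = 59
Final: stock = 59, total_sold = 37

Answer: 59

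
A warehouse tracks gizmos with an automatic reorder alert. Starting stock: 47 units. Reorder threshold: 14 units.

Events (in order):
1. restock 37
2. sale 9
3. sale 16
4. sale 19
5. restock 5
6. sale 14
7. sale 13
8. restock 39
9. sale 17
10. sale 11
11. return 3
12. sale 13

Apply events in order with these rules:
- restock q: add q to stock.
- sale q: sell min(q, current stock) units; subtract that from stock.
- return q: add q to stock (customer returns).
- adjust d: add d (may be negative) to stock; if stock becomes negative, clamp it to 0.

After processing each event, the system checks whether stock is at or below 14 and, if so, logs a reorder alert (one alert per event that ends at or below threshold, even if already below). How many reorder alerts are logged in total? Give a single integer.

Processing events:
Start: stock = 47
  Event 1 (restock 37): 47 + 37 = 84
  Event 2 (sale 9): sell min(9,84)=9. stock: 84 - 9 = 75. total_sold = 9
  Event 3 (sale 16): sell min(16,75)=16. stock: 75 - 16 = 59. total_sold = 25
  Event 4 (sale 19): sell min(19,59)=19. stock: 59 - 19 = 40. total_sold = 44
  Event 5 (restock 5): 40 + 5 = 45
  Event 6 (sale 14): sell min(14,45)=14. stock: 45 - 14 = 31. total_sold = 58
  Event 7 (sale 13): sell min(13,31)=13. stock: 31 - 13 = 18. total_sold = 71
  Event 8 (restock 39): 18 + 39 = 57
  Event 9 (sale 17): sell min(17,57)=17. stock: 57 - 17 = 40. total_sold = 88
  Event 10 (sale 11): sell min(11,40)=11. stock: 40 - 11 = 29. total_sold = 99
  Event 11 (return 3): 29 + 3 = 32
  Event 12 (sale 13): sell min(13,32)=13. stock: 32 - 13 = 19. total_sold = 112
Final: stock = 19, total_sold = 112

Checking against threshold 14:
  After event 1: stock=84 > 14
  After event 2: stock=75 > 14
  After event 3: stock=59 > 14
  After event 4: stock=40 > 14
  After event 5: stock=45 > 14
  After event 6: stock=31 > 14
  After event 7: stock=18 > 14
  After event 8: stock=57 > 14
  After event 9: stock=40 > 14
  After event 10: stock=29 > 14
  After event 11: stock=32 > 14
  After event 12: stock=19 > 14
Alert events: []. Count = 0

Answer: 0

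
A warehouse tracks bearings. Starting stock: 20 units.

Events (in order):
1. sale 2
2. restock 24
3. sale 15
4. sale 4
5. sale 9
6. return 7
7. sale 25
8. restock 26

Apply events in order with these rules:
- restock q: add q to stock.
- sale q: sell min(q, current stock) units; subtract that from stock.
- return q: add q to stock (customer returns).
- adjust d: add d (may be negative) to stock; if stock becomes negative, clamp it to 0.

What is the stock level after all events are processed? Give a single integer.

Answer: 26

Derivation:
Processing events:
Start: stock = 20
  Event 1 (sale 2): sell min(2,20)=2. stock: 20 - 2 = 18. total_sold = 2
  Event 2 (restock 24): 18 + 24 = 42
  Event 3 (sale 15): sell min(15,42)=15. stock: 42 - 15 = 27. total_sold = 17
  Event 4 (sale 4): sell min(4,27)=4. stock: 27 - 4 = 23. total_sold = 21
  Event 5 (sale 9): sell min(9,23)=9. stock: 23 - 9 = 14. total_sold = 30
  Event 6 (return 7): 14 + 7 = 21
  Event 7 (sale 25): sell min(25,21)=21. stock: 21 - 21 = 0. total_sold = 51
  Event 8 (restock 26): 0 + 26 = 26
Final: stock = 26, total_sold = 51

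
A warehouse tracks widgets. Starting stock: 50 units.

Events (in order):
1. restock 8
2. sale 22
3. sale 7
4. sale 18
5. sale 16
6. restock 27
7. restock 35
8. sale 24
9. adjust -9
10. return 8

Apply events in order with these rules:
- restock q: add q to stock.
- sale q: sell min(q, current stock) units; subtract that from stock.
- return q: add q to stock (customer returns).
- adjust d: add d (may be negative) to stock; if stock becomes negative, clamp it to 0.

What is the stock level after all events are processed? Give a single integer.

Answer: 37

Derivation:
Processing events:
Start: stock = 50
  Event 1 (restock 8): 50 + 8 = 58
  Event 2 (sale 22): sell min(22,58)=22. stock: 58 - 22 = 36. total_sold = 22
  Event 3 (sale 7): sell min(7,36)=7. stock: 36 - 7 = 29. total_sold = 29
  Event 4 (sale 18): sell min(18,29)=18. stock: 29 - 18 = 11. total_sold = 47
  Event 5 (sale 16): sell min(16,11)=11. stock: 11 - 11 = 0. total_sold = 58
  Event 6 (restock 27): 0 + 27 = 27
  Event 7 (restock 35): 27 + 35 = 62
  Event 8 (sale 24): sell min(24,62)=24. stock: 62 - 24 = 38. total_sold = 82
  Event 9 (adjust -9): 38 + -9 = 29
  Event 10 (return 8): 29 + 8 = 37
Final: stock = 37, total_sold = 82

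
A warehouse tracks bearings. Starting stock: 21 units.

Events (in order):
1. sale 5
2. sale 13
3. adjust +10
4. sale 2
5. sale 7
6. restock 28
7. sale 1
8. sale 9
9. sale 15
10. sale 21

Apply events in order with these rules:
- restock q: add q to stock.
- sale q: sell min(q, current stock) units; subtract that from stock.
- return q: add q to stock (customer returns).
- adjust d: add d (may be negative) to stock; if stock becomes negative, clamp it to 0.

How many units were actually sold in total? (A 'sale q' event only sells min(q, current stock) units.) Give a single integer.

Processing events:
Start: stock = 21
  Event 1 (sale 5): sell min(5,21)=5. stock: 21 - 5 = 16. total_sold = 5
  Event 2 (sale 13): sell min(13,16)=13. stock: 16 - 13 = 3. total_sold = 18
  Event 3 (adjust +10): 3 + 10 = 13
  Event 4 (sale 2): sell min(2,13)=2. stock: 13 - 2 = 11. total_sold = 20
  Event 5 (sale 7): sell min(7,11)=7. stock: 11 - 7 = 4. total_sold = 27
  Event 6 (restock 28): 4 + 28 = 32
  Event 7 (sale 1): sell min(1,32)=1. stock: 32 - 1 = 31. total_sold = 28
  Event 8 (sale 9): sell min(9,31)=9. stock: 31 - 9 = 22. total_sold = 37
  Event 9 (sale 15): sell min(15,22)=15. stock: 22 - 15 = 7. total_sold = 52
  Event 10 (sale 21): sell min(21,7)=7. stock: 7 - 7 = 0. total_sold = 59
Final: stock = 0, total_sold = 59

Answer: 59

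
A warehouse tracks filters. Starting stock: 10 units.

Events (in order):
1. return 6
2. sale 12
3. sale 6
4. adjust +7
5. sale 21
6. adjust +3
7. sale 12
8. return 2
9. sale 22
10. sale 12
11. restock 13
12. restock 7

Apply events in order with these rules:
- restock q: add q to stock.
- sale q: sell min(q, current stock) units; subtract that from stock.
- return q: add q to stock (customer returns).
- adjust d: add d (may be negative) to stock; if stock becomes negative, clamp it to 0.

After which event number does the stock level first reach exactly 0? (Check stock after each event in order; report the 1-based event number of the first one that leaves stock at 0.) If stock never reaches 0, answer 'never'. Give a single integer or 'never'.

Answer: 3

Derivation:
Processing events:
Start: stock = 10
  Event 1 (return 6): 10 + 6 = 16
  Event 2 (sale 12): sell min(12,16)=12. stock: 16 - 12 = 4. total_sold = 12
  Event 3 (sale 6): sell min(6,4)=4. stock: 4 - 4 = 0. total_sold = 16
  Event 4 (adjust +7): 0 + 7 = 7
  Event 5 (sale 21): sell min(21,7)=7. stock: 7 - 7 = 0. total_sold = 23
  Event 6 (adjust +3): 0 + 3 = 3
  Event 7 (sale 12): sell min(12,3)=3. stock: 3 - 3 = 0. total_sold = 26
  Event 8 (return 2): 0 + 2 = 2
  Event 9 (sale 22): sell min(22,2)=2. stock: 2 - 2 = 0. total_sold = 28
  Event 10 (sale 12): sell min(12,0)=0. stock: 0 - 0 = 0. total_sold = 28
  Event 11 (restock 13): 0 + 13 = 13
  Event 12 (restock 7): 13 + 7 = 20
Final: stock = 20, total_sold = 28

First zero at event 3.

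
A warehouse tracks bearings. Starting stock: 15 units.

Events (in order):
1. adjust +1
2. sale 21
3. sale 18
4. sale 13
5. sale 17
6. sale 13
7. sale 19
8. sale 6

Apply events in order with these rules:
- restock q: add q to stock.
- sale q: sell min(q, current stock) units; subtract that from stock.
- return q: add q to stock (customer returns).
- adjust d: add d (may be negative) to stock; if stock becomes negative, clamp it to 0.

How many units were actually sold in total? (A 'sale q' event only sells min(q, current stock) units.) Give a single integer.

Processing events:
Start: stock = 15
  Event 1 (adjust +1): 15 + 1 = 16
  Event 2 (sale 21): sell min(21,16)=16. stock: 16 - 16 = 0. total_sold = 16
  Event 3 (sale 18): sell min(18,0)=0. stock: 0 - 0 = 0. total_sold = 16
  Event 4 (sale 13): sell min(13,0)=0. stock: 0 - 0 = 0. total_sold = 16
  Event 5 (sale 17): sell min(17,0)=0. stock: 0 - 0 = 0. total_sold = 16
  Event 6 (sale 13): sell min(13,0)=0. stock: 0 - 0 = 0. total_sold = 16
  Event 7 (sale 19): sell min(19,0)=0. stock: 0 - 0 = 0. total_sold = 16
  Event 8 (sale 6): sell min(6,0)=0. stock: 0 - 0 = 0. total_sold = 16
Final: stock = 0, total_sold = 16

Answer: 16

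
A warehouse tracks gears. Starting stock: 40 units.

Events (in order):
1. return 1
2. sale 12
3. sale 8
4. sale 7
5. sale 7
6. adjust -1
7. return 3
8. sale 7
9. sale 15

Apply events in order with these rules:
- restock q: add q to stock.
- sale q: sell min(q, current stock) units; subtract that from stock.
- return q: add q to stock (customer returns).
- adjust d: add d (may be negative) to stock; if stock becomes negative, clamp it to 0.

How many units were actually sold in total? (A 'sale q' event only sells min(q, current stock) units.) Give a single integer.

Answer: 43

Derivation:
Processing events:
Start: stock = 40
  Event 1 (return 1): 40 + 1 = 41
  Event 2 (sale 12): sell min(12,41)=12. stock: 41 - 12 = 29. total_sold = 12
  Event 3 (sale 8): sell min(8,29)=8. stock: 29 - 8 = 21. total_sold = 20
  Event 4 (sale 7): sell min(7,21)=7. stock: 21 - 7 = 14. total_sold = 27
  Event 5 (sale 7): sell min(7,14)=7. stock: 14 - 7 = 7. total_sold = 34
  Event 6 (adjust -1): 7 + -1 = 6
  Event 7 (return 3): 6 + 3 = 9
  Event 8 (sale 7): sell min(7,9)=7. stock: 9 - 7 = 2. total_sold = 41
  Event 9 (sale 15): sell min(15,2)=2. stock: 2 - 2 = 0. total_sold = 43
Final: stock = 0, total_sold = 43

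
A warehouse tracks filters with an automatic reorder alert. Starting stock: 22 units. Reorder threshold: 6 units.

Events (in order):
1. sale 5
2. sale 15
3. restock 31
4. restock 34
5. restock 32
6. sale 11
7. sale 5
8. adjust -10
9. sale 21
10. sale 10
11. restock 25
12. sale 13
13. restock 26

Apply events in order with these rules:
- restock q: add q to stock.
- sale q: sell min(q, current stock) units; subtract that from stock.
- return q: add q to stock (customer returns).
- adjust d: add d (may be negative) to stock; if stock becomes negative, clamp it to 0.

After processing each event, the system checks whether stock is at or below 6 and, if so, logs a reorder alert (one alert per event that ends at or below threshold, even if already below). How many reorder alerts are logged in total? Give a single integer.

Processing events:
Start: stock = 22
  Event 1 (sale 5): sell min(5,22)=5. stock: 22 - 5 = 17. total_sold = 5
  Event 2 (sale 15): sell min(15,17)=15. stock: 17 - 15 = 2. total_sold = 20
  Event 3 (restock 31): 2 + 31 = 33
  Event 4 (restock 34): 33 + 34 = 67
  Event 5 (restock 32): 67 + 32 = 99
  Event 6 (sale 11): sell min(11,99)=11. stock: 99 - 11 = 88. total_sold = 31
  Event 7 (sale 5): sell min(5,88)=5. stock: 88 - 5 = 83. total_sold = 36
  Event 8 (adjust -10): 83 + -10 = 73
  Event 9 (sale 21): sell min(21,73)=21. stock: 73 - 21 = 52. total_sold = 57
  Event 10 (sale 10): sell min(10,52)=10. stock: 52 - 10 = 42. total_sold = 67
  Event 11 (restock 25): 42 + 25 = 67
  Event 12 (sale 13): sell min(13,67)=13. stock: 67 - 13 = 54. total_sold = 80
  Event 13 (restock 26): 54 + 26 = 80
Final: stock = 80, total_sold = 80

Checking against threshold 6:
  After event 1: stock=17 > 6
  After event 2: stock=2 <= 6 -> ALERT
  After event 3: stock=33 > 6
  After event 4: stock=67 > 6
  After event 5: stock=99 > 6
  After event 6: stock=88 > 6
  After event 7: stock=83 > 6
  After event 8: stock=73 > 6
  After event 9: stock=52 > 6
  After event 10: stock=42 > 6
  After event 11: stock=67 > 6
  After event 12: stock=54 > 6
  After event 13: stock=80 > 6
Alert events: [2]. Count = 1

Answer: 1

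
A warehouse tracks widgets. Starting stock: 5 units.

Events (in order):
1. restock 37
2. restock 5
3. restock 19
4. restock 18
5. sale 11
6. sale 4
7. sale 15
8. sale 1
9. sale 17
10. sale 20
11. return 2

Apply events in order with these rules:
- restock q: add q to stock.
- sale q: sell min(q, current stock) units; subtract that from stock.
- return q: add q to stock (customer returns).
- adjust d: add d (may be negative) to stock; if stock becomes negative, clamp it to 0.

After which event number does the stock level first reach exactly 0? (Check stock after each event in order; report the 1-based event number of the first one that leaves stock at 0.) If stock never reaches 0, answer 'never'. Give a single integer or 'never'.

Answer: never

Derivation:
Processing events:
Start: stock = 5
  Event 1 (restock 37): 5 + 37 = 42
  Event 2 (restock 5): 42 + 5 = 47
  Event 3 (restock 19): 47 + 19 = 66
  Event 4 (restock 18): 66 + 18 = 84
  Event 5 (sale 11): sell min(11,84)=11. stock: 84 - 11 = 73. total_sold = 11
  Event 6 (sale 4): sell min(4,73)=4. stock: 73 - 4 = 69. total_sold = 15
  Event 7 (sale 15): sell min(15,69)=15. stock: 69 - 15 = 54. total_sold = 30
  Event 8 (sale 1): sell min(1,54)=1. stock: 54 - 1 = 53. total_sold = 31
  Event 9 (sale 17): sell min(17,53)=17. stock: 53 - 17 = 36. total_sold = 48
  Event 10 (sale 20): sell min(20,36)=20. stock: 36 - 20 = 16. total_sold = 68
  Event 11 (return 2): 16 + 2 = 18
Final: stock = 18, total_sold = 68

Stock never reaches 0.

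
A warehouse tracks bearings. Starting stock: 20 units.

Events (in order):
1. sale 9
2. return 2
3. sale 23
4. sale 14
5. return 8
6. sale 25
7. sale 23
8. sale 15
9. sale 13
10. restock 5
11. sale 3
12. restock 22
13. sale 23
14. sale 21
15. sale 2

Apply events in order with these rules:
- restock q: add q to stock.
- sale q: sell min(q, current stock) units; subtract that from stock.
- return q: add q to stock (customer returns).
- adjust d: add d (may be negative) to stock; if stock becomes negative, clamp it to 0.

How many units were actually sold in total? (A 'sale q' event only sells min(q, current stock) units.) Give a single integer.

Processing events:
Start: stock = 20
  Event 1 (sale 9): sell min(9,20)=9. stock: 20 - 9 = 11. total_sold = 9
  Event 2 (return 2): 11 + 2 = 13
  Event 3 (sale 23): sell min(23,13)=13. stock: 13 - 13 = 0. total_sold = 22
  Event 4 (sale 14): sell min(14,0)=0. stock: 0 - 0 = 0. total_sold = 22
  Event 5 (return 8): 0 + 8 = 8
  Event 6 (sale 25): sell min(25,8)=8. stock: 8 - 8 = 0. total_sold = 30
  Event 7 (sale 23): sell min(23,0)=0. stock: 0 - 0 = 0. total_sold = 30
  Event 8 (sale 15): sell min(15,0)=0. stock: 0 - 0 = 0. total_sold = 30
  Event 9 (sale 13): sell min(13,0)=0. stock: 0 - 0 = 0. total_sold = 30
  Event 10 (restock 5): 0 + 5 = 5
  Event 11 (sale 3): sell min(3,5)=3. stock: 5 - 3 = 2. total_sold = 33
  Event 12 (restock 22): 2 + 22 = 24
  Event 13 (sale 23): sell min(23,24)=23. stock: 24 - 23 = 1. total_sold = 56
  Event 14 (sale 21): sell min(21,1)=1. stock: 1 - 1 = 0. total_sold = 57
  Event 15 (sale 2): sell min(2,0)=0. stock: 0 - 0 = 0. total_sold = 57
Final: stock = 0, total_sold = 57

Answer: 57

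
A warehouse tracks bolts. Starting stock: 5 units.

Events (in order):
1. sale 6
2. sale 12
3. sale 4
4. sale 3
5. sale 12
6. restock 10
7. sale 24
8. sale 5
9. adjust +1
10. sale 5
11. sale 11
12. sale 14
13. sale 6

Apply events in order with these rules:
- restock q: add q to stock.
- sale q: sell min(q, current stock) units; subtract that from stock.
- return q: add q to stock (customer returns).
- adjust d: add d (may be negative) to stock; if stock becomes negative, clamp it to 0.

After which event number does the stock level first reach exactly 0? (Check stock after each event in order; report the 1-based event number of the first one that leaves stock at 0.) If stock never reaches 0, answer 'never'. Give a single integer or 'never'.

Answer: 1

Derivation:
Processing events:
Start: stock = 5
  Event 1 (sale 6): sell min(6,5)=5. stock: 5 - 5 = 0. total_sold = 5
  Event 2 (sale 12): sell min(12,0)=0. stock: 0 - 0 = 0. total_sold = 5
  Event 3 (sale 4): sell min(4,0)=0. stock: 0 - 0 = 0. total_sold = 5
  Event 4 (sale 3): sell min(3,0)=0. stock: 0 - 0 = 0. total_sold = 5
  Event 5 (sale 12): sell min(12,0)=0. stock: 0 - 0 = 0. total_sold = 5
  Event 6 (restock 10): 0 + 10 = 10
  Event 7 (sale 24): sell min(24,10)=10. stock: 10 - 10 = 0. total_sold = 15
  Event 8 (sale 5): sell min(5,0)=0. stock: 0 - 0 = 0. total_sold = 15
  Event 9 (adjust +1): 0 + 1 = 1
  Event 10 (sale 5): sell min(5,1)=1. stock: 1 - 1 = 0. total_sold = 16
  Event 11 (sale 11): sell min(11,0)=0. stock: 0 - 0 = 0. total_sold = 16
  Event 12 (sale 14): sell min(14,0)=0. stock: 0 - 0 = 0. total_sold = 16
  Event 13 (sale 6): sell min(6,0)=0. stock: 0 - 0 = 0. total_sold = 16
Final: stock = 0, total_sold = 16

First zero at event 1.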